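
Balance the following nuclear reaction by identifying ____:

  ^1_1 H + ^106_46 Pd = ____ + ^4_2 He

Conserve mass number: 1 + 106 = A + 4, so A = 103.
Conserve atomic number: 1 + 46 = Z + 2, so Z = 45.
Z = 45 is rhodium, so the species is ^103_45 Rh.

Rh-103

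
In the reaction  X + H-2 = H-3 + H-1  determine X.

deuteron

Conserve mass number: A + 2 = 3 + 1, so A = 2.
Conserve atomic number: Z + 1 = 1 + 1, so Z = 1.
A = 2 and Z = 1 is H-2 — a deuteron.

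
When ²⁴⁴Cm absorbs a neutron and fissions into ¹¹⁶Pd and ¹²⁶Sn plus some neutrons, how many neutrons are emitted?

3

Conserve mass number: 245 = 116 + 126 + k, so k = 245 − 242 = 3.
Check atomic number: 96 = 46 + 50 + 0 = 96. ✓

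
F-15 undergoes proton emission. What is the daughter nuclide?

Proton emission: mass number changes by -1, atomic number by -1.
A: 15 − 1 = 14; Z: 9 − 1 = 8.
Z = 8 is oxygen, so the daughter is O-14.

O-14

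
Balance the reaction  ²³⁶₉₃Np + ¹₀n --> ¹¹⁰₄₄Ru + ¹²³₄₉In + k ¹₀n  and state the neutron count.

4

Conserve mass number: 237 = 110 + 123 + k, so k = 237 − 233 = 4.
Check atomic number: 93 = 44 + 49 + 0 = 93. ✓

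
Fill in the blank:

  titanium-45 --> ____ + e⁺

Conserve mass number: 45 = A + 0, so A = 45.
Conserve atomic number: 22 = Z + 1, so Z = 21.
Z = 21 is scandium, so the species is scandium-45.

Sc-45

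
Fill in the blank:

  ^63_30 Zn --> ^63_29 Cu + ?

Conserve mass number: 63 = 63 + A, so A = 0.
Conserve atomic number: 30 = 29 + Z, so Z = 1.
A = 0 and Z = 1 is ^0_1 e — a positron.

positron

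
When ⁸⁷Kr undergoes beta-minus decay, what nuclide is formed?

Rb-87

Beta-minus decay: mass number changes by +0, atomic number by +1.
A: 87 = 87; Z: 36 + 1 = 37.
Z = 37 is rubidium, so the daughter is ⁸⁷Rb.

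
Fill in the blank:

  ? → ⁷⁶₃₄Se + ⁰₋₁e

As-76

Conserve mass number: A = 76 + 0, so A = 76.
Conserve atomic number: Z = 34 − 1, so Z = 33.
Z = 33 is arsenic, so the species is ⁷⁶₃₃As.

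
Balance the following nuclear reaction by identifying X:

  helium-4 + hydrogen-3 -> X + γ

Li-7

Conserve mass number: 4 + 3 = A + 0, so A = 7.
Conserve atomic number: 2 + 1 = Z + 0, so Z = 3.
Z = 3 is lithium, so the species is lithium-7.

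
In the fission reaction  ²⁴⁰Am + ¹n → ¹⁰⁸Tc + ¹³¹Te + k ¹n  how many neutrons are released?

Conserve mass number: 241 = 108 + 131 + k, so k = 241 − 239 = 2.
Check atomic number: 95 = 43 + 52 + 0 = 95. ✓

2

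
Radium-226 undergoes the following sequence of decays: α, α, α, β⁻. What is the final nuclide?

Bi-214

Start: (A, Z) = (226, 88).
After α: (222, 86).
After α: (218, 84).
After α: (214, 82).
After β⁻: (214, 83).
Z = 83 is bismuth.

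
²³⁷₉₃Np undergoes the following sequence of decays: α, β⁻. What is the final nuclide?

Start: (A, Z) = (237, 93).
After α: (233, 91).
After β⁻: (233, 92).
Z = 92 is uranium.

U-233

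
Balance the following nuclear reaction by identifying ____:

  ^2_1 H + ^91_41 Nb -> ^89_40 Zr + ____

alpha particle

Conserve mass number: 2 + 91 = 89 + A, so A = 4.
Conserve atomic number: 1 + 41 = 40 + Z, so Z = 2.
A = 4 and Z = 2 is ^4_2 He — an alpha particle.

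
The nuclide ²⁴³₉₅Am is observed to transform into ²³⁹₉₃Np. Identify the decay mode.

alpha decay

ΔA = 239 − 243 = -4; ΔZ = 93 − 95 = -2.
A drops by 4 and Z drops by 2 — the signature of alpha emission.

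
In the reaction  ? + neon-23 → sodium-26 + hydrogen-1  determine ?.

Conserve mass number: A + 23 = 26 + 1, so A = 4.
Conserve atomic number: Z + 10 = 11 + 1, so Z = 2.
A = 4 and Z = 2 is helium-4 — an alpha particle.

alpha particle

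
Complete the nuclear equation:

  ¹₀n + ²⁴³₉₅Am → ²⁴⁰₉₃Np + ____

Conserve mass number: 1 + 243 = 240 + A, so A = 4.
Conserve atomic number: 0 + 95 = 93 + Z, so Z = 2.
A = 4 and Z = 2 is ⁴₂He — an alpha particle.

alpha particle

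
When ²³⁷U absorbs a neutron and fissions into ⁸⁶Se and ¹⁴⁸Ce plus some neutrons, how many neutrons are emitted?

4

Conserve mass number: 238 = 86 + 148 + k, so k = 238 − 234 = 4.
Check atomic number: 92 = 34 + 58 + 0 = 92. ✓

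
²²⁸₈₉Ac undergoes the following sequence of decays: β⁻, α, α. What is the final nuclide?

Rn-220

Start: (A, Z) = (228, 89).
After β⁻: (228, 90).
After α: (224, 88).
After α: (220, 86).
Z = 86 is radon.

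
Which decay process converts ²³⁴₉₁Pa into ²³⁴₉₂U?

ΔA = 234 − 234 = 0; ΔZ = 92 − 91 = +1.
A is unchanged and Z rises by 1 — a neutron has become a proton (β⁻ decay).

beta-minus decay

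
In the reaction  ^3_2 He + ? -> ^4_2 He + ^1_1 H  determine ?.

Conserve mass number: 3 + A = 4 + 1, so A = 2.
Conserve atomic number: 2 + Z = 2 + 1, so Z = 1.
A = 2 and Z = 1 is ^2_1 H — a deuteron.

deuteron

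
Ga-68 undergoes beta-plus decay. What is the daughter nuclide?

Zn-68

Beta-plus decay: mass number changes by +0, atomic number by -1.
A: 68 = 68; Z: 31 − 1 = 30.
Z = 30 is zinc, so the daughter is Zn-68.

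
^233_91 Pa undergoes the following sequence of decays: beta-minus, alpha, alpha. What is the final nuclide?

Ra-225

Start: (A, Z) = (233, 91).
After β⁻: (233, 92).
After α: (229, 90).
After α: (225, 88).
Z = 88 is radium.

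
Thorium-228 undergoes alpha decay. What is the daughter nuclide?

Ra-224

Alpha decay: mass number changes by -4, atomic number by -2.
A: 228 − 4 = 224; Z: 90 − 2 = 88.
Z = 88 is radium, so the daughter is radium-224.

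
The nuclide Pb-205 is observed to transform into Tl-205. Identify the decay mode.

beta-plus decay or electron capture

ΔA = 205 − 205 = 0; ΔZ = 81 − 82 = -1.
A is unchanged and Z drops by 1 — a proton has become a neutron (β⁺ emission or electron capture).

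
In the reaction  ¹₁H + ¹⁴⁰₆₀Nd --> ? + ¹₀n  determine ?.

Pm-140

Conserve mass number: 1 + 140 = A + 1, so A = 140.
Conserve atomic number: 1 + 60 = Z + 0, so Z = 61.
Z = 61 is promethium, so the species is ¹⁴⁰₆₁Pm.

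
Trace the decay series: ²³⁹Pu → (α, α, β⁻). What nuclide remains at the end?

Start: (A, Z) = (239, 94).
After α: (235, 92).
After α: (231, 90).
After β⁻: (231, 91).
Z = 91 is protactinium.

Pa-231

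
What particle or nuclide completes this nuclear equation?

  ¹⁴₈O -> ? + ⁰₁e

N-14

Conserve mass number: 14 = A + 0, so A = 14.
Conserve atomic number: 8 = Z + 1, so Z = 7.
Z = 7 is nitrogen, so the species is ¹⁴₇N.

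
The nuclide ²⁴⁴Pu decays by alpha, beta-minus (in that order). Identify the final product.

Np-240

Start: (A, Z) = (244, 94).
After α: (240, 92).
After β⁻: (240, 93).
Z = 93 is neptunium.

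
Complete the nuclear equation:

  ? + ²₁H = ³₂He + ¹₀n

deuteron

Conserve mass number: A + 2 = 3 + 1, so A = 2.
Conserve atomic number: Z + 1 = 2 + 0, so Z = 1.
A = 2 and Z = 1 is ²₁H — a deuteron.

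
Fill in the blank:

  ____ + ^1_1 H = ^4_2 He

triton

Conserve mass number: A + 1 = 4, so A = 3.
Conserve atomic number: Z + 1 = 2, so Z = 1.
A = 3 and Z = 1 is ^3_1 H — a triton.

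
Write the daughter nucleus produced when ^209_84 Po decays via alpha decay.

Pb-205

Alpha decay: mass number changes by -4, atomic number by -2.
A: 209 − 4 = 205; Z: 84 − 2 = 82.
Z = 82 is lead, so the daughter is ^205_82 Pb.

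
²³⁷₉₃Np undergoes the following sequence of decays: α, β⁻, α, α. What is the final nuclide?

Start: (A, Z) = (237, 93).
After α: (233, 91).
After β⁻: (233, 92).
After α: (229, 90).
After α: (225, 88).
Z = 88 is radium.

Ra-225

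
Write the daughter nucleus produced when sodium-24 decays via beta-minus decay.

Mg-24

Beta-minus decay: mass number changes by +0, atomic number by +1.
A: 24 = 24; Z: 11 + 1 = 12.
Z = 12 is magnesium, so the daughter is magnesium-24.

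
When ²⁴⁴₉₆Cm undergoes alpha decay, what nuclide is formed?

Pu-240

Alpha decay: mass number changes by -4, atomic number by -2.
A: 244 − 4 = 240; Z: 96 − 2 = 94.
Z = 94 is plutonium, so the daughter is ²⁴⁰₉₄Pu.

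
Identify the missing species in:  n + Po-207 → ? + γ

Conserve mass number: 1 + 207 = A + 0, so A = 208.
Conserve atomic number: 0 + 84 = Z + 0, so Z = 84.
Z = 84 is polonium, so the species is Po-208.

Po-208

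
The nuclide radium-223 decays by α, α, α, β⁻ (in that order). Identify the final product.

Bi-211

Start: (A, Z) = (223, 88).
After α: (219, 86).
After α: (215, 84).
After α: (211, 82).
After β⁻: (211, 83).
Z = 83 is bismuth.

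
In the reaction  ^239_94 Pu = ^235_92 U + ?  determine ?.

alpha particle

Conserve mass number: 239 = 235 + A, so A = 4.
Conserve atomic number: 94 = 92 + Z, so Z = 2.
A = 4 and Z = 2 is ^4_2 He — an alpha particle.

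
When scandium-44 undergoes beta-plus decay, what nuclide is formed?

Ca-44

Beta-plus decay: mass number changes by +0, atomic number by -1.
A: 44 = 44; Z: 21 − 1 = 20.
Z = 20 is calcium, so the daughter is calcium-44.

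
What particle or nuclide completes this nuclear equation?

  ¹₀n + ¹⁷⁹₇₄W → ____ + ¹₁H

Ta-179

Conserve mass number: 1 + 179 = A + 1, so A = 179.
Conserve atomic number: 0 + 74 = Z + 1, so Z = 73.
Z = 73 is tantalum, so the species is ¹⁷⁹₇₃Ta.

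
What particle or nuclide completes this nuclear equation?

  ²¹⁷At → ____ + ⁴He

Conserve mass number: 217 = A + 4, so A = 213.
Conserve atomic number: 85 = Z + 2, so Z = 83.
Z = 83 is bismuth, so the species is ²¹³Bi.

Bi-213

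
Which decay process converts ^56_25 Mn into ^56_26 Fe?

ΔA = 56 − 56 = 0; ΔZ = 26 − 25 = +1.
A is unchanged and Z rises by 1 — a neutron has become a proton (β⁻ decay).

beta-minus decay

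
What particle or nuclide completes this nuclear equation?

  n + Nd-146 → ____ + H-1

Pr-146

Conserve mass number: 1 + 146 = A + 1, so A = 146.
Conserve atomic number: 0 + 60 = Z + 1, so Z = 59.
Z = 59 is praseodymium, so the species is Pr-146.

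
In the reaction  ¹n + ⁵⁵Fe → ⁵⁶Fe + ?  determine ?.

Conserve mass number: 1 + 55 = 56 + A, so A = 0.
Conserve atomic number: 0 + 26 = 26 + Z, so Z = 0.
A = 0 and Z = 0 is γ — a gamma ray.

gamma ray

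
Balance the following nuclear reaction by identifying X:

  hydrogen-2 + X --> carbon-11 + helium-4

N-13

Conserve mass number: 2 + A = 11 + 4, so A = 13.
Conserve atomic number: 1 + Z = 6 + 2, so Z = 7.
Z = 7 is nitrogen, so the species is nitrogen-13.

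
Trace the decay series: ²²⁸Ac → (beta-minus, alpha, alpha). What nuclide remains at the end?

Start: (A, Z) = (228, 89).
After β⁻: (228, 90).
After α: (224, 88).
After α: (220, 86).
Z = 86 is radon.

Rn-220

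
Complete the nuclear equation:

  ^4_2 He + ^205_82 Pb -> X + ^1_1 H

Conserve mass number: 4 + 205 = A + 1, so A = 208.
Conserve atomic number: 2 + 82 = Z + 1, so Z = 83.
Z = 83 is bismuth, so the species is ^208_83 Bi.

Bi-208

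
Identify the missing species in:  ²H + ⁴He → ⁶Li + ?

Conserve mass number: 2 + 4 = 6 + A, so A = 0.
Conserve atomic number: 1 + 2 = 3 + Z, so Z = 0.
A = 0 and Z = 0 is γ — a gamma ray.

gamma ray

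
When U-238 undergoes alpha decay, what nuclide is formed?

Th-234

Alpha decay: mass number changes by -4, atomic number by -2.
A: 238 − 4 = 234; Z: 92 − 2 = 90.
Z = 90 is thorium, so the daughter is Th-234.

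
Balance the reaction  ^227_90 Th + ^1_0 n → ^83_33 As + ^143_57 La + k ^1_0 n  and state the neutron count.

2

Conserve mass number: 228 = 83 + 143 + k, so k = 228 − 226 = 2.
Check atomic number: 90 = 33 + 57 + 0 = 90. ✓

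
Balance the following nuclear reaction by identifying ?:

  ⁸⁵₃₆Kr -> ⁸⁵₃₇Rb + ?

Conserve mass number: 85 = 85 + A, so A = 0.
Conserve atomic number: 36 = 37 + Z, so Z = -1.
A = 0 and Z = -1 is ⁰₋₁e — a beta-minus particle.

beta-minus particle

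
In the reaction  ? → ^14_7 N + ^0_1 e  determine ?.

Conserve mass number: A = 14 + 0, so A = 14.
Conserve atomic number: Z = 7 + 1, so Z = 8.
Z = 8 is oxygen, so the species is ^14_8 O.

O-14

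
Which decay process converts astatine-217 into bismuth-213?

alpha decay

ΔA = 213 − 217 = -4; ΔZ = 83 − 85 = -2.
A drops by 4 and Z drops by 2 — the signature of alpha emission.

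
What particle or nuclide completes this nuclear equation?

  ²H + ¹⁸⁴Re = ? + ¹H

Re-185

Conserve mass number: 2 + 184 = A + 1, so A = 185.
Conserve atomic number: 1 + 75 = Z + 1, so Z = 75.
Z = 75 is rhenium, so the species is ¹⁸⁵Re.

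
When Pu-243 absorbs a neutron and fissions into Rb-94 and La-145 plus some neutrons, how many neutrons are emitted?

5

Conserve mass number: 244 = 94 + 145 + k, so k = 244 − 239 = 5.
Check atomic number: 94 = 37 + 57 + 0 = 94. ✓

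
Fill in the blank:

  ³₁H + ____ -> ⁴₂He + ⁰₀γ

Conserve mass number: 3 + A = 4 + 0, so A = 1.
Conserve atomic number: 1 + Z = 2 + 0, so Z = 1.
A = 1 and Z = 1 is ¹₁H — a proton.

proton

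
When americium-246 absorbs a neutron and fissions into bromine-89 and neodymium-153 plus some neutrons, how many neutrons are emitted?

Conserve mass number: 247 = 89 + 153 + k, so k = 247 − 242 = 5.
Check atomic number: 95 = 35 + 60 + 0 = 95. ✓

5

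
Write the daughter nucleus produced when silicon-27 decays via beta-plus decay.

Al-27

Beta-plus decay: mass number changes by +0, atomic number by -1.
A: 27 = 27; Z: 14 − 1 = 13.
Z = 13 is aluminium, so the daughter is aluminium-27.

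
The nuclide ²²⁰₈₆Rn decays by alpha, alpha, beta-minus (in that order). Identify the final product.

Start: (A, Z) = (220, 86).
After α: (216, 84).
After α: (212, 82).
After β⁻: (212, 83).
Z = 83 is bismuth.

Bi-212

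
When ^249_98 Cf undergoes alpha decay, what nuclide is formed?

Alpha decay: mass number changes by -4, atomic number by -2.
A: 249 − 4 = 245; Z: 98 − 2 = 96.
Z = 96 is curium, so the daughter is ^245_96 Cm.

Cm-245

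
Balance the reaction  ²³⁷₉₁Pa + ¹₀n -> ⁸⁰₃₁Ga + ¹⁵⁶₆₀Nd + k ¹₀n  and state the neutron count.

Conserve mass number: 238 = 80 + 156 + k, so k = 238 − 236 = 2.
Check atomic number: 91 = 31 + 60 + 0 = 91. ✓

2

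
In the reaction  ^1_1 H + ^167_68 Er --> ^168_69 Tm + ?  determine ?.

gamma ray

Conserve mass number: 1 + 167 = 168 + A, so A = 0.
Conserve atomic number: 1 + 68 = 69 + Z, so Z = 0.
A = 0 and Z = 0 is ^0_0 γ — a gamma ray.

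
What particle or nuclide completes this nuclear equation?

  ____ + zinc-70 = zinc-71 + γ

Conserve mass number: A + 70 = 71 + 0, so A = 1.
Conserve atomic number: Z + 30 = 30 + 0, so Z = 0.
A = 1 and Z = 0 is neutron — a neutron.

neutron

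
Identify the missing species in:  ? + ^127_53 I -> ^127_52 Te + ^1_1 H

neutron

Conserve mass number: A + 127 = 127 + 1, so A = 1.
Conserve atomic number: Z + 53 = 52 + 1, so Z = 0.
A = 1 and Z = 0 is ^1_0 n — a neutron.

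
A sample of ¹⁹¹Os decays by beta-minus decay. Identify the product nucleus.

Beta-minus decay: mass number changes by +0, atomic number by +1.
A: 191 = 191; Z: 76 + 1 = 77.
Z = 77 is iridium, so the daughter is ¹⁹¹Ir.

Ir-191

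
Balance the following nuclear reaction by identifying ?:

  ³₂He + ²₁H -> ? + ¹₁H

Conserve mass number: 3 + 2 = A + 1, so A = 4.
Conserve atomic number: 2 + 1 = Z + 1, so Z = 2.
A = 4 and Z = 2 is ⁴₂He — an alpha particle.

He-4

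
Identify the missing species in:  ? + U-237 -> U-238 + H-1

Conserve mass number: A + 237 = 238 + 1, so A = 2.
Conserve atomic number: Z + 92 = 92 + 1, so Z = 1.
A = 2 and Z = 1 is H-2 — a deuteron.

deuteron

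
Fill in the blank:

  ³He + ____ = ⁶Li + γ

Conserve mass number: 3 + A = 6 + 0, so A = 3.
Conserve atomic number: 2 + Z = 3 + 0, so Z = 1.
A = 3 and Z = 1 is ³H — a triton.

triton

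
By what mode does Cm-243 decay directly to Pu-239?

ΔA = 239 − 243 = -4; ΔZ = 94 − 96 = -2.
A drops by 4 and Z drops by 2 — the signature of alpha emission.

alpha decay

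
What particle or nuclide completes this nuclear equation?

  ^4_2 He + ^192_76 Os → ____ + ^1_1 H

Conserve mass number: 4 + 192 = A + 1, so A = 195.
Conserve atomic number: 2 + 76 = Z + 1, so Z = 77.
Z = 77 is iridium, so the species is ^195_77 Ir.

Ir-195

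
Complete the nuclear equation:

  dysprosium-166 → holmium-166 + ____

beta-minus particle

Conserve mass number: 166 = 166 + A, so A = 0.
Conserve atomic number: 66 = 67 + Z, so Z = -1.
A = 0 and Z = -1 is e⁻ — a beta-minus particle.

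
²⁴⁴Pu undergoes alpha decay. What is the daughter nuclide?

Alpha decay: mass number changes by -4, atomic number by -2.
A: 244 − 4 = 240; Z: 94 − 2 = 92.
Z = 92 is uranium, so the daughter is ²⁴⁰U.

U-240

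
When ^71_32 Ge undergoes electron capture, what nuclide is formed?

Ga-71

Electron capture: mass number changes by +0, atomic number by -1.
A: 71 = 71; Z: 32 − 1 = 31.
Z = 31 is gallium, so the daughter is ^71_31 Ga.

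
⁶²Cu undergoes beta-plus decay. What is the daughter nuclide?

Beta-plus decay: mass number changes by +0, atomic number by -1.
A: 62 = 62; Z: 29 − 1 = 28.
Z = 28 is nickel, so the daughter is ⁶²Ni.

Ni-62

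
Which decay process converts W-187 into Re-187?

beta-minus decay

ΔA = 187 − 187 = 0; ΔZ = 75 − 74 = +1.
A is unchanged and Z rises by 1 — a neutron has become a proton (β⁻ decay).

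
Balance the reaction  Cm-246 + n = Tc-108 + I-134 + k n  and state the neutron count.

5

Conserve mass number: 247 = 108 + 134 + k, so k = 247 − 242 = 5.
Check atomic number: 96 = 43 + 53 + 0 = 96. ✓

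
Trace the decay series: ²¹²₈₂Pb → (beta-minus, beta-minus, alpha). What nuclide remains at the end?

Pb-208

Start: (A, Z) = (212, 82).
After β⁻: (212, 83).
After β⁻: (212, 84).
After α: (208, 82).
Z = 82 is lead.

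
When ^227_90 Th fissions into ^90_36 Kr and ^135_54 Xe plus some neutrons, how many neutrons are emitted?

2

Conserve mass number: 227 = 90 + 135 + k, so k = 227 − 225 = 2.
Check atomic number: 90 = 36 + 54 + 0 = 90. ✓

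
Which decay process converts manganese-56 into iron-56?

beta-minus decay

ΔA = 56 − 56 = 0; ΔZ = 26 − 25 = +1.
A is unchanged and Z rises by 1 — a neutron has become a proton (β⁻ decay).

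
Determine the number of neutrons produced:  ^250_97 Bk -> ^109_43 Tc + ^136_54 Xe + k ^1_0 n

5

Conserve mass number: 250 = 109 + 136 + k, so k = 250 − 245 = 5.
Check atomic number: 97 = 43 + 54 + 0 = 97. ✓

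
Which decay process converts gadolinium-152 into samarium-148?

ΔA = 148 − 152 = -4; ΔZ = 62 − 64 = -2.
A drops by 4 and Z drops by 2 — the signature of alpha emission.

alpha decay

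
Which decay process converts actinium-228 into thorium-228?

ΔA = 228 − 228 = 0; ΔZ = 90 − 89 = +1.
A is unchanged and Z rises by 1 — a neutron has become a proton (β⁻ decay).

beta-minus decay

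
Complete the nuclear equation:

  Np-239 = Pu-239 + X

Conserve mass number: 239 = 239 + A, so A = 0.
Conserve atomic number: 93 = 94 + Z, so Z = -1.
A = 0 and Z = -1 is e⁻ — a beta-minus particle.

beta-minus particle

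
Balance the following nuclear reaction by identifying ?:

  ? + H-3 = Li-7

alpha particle

Conserve mass number: A + 3 = 7, so A = 4.
Conserve atomic number: Z + 1 = 3, so Z = 2.
A = 4 and Z = 2 is He-4 — an alpha particle.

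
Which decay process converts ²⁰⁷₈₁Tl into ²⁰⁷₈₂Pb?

beta-minus decay

ΔA = 207 − 207 = 0; ΔZ = 82 − 81 = +1.
A is unchanged and Z rises by 1 — a neutron has become a proton (β⁻ decay).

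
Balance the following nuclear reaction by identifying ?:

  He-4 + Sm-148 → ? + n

Conserve mass number: 4 + 148 = A + 1, so A = 151.
Conserve atomic number: 2 + 62 = Z + 0, so Z = 64.
Z = 64 is gadolinium, so the species is Gd-151.

Gd-151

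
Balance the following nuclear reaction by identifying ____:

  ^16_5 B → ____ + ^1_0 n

B-15

Conserve mass number: 16 = A + 1, so A = 15.
Conserve atomic number: 5 = Z + 0, so Z = 5.
Z = 5 is boron, so the species is ^15_5 B.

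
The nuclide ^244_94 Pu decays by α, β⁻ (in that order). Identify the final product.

Np-240

Start: (A, Z) = (244, 94).
After α: (240, 92).
After β⁻: (240, 93).
Z = 93 is neptunium.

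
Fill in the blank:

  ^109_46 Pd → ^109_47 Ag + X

Conserve mass number: 109 = 109 + A, so A = 0.
Conserve atomic number: 46 = 47 + Z, so Z = -1.
A = 0 and Z = -1 is ^0_-1 e — a beta-minus particle.

beta-minus particle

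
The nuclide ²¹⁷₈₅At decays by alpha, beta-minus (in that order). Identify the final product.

Po-213

Start: (A, Z) = (217, 85).
After α: (213, 83).
After β⁻: (213, 84).
Z = 84 is polonium.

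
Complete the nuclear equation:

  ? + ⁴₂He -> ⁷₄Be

Conserve mass number: A + 4 = 7, so A = 3.
Conserve atomic number: Z + 2 = 4, so Z = 2.
Z = 2 is helium, so the species is ³₂He.

He-3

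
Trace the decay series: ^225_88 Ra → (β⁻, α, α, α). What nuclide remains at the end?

Start: (A, Z) = (225, 88).
After β⁻: (225, 89).
After α: (221, 87).
After α: (217, 85).
After α: (213, 83).
Z = 83 is bismuth.

Bi-213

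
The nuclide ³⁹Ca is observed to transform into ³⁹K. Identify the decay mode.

ΔA = 39 − 39 = 0; ΔZ = 19 − 20 = -1.
A is unchanged and Z drops by 1 — a proton has become a neutron (β⁺ emission or electron capture).

beta-plus decay or electron capture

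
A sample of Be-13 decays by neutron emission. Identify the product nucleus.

Be-12

Neutron emission: mass number changes by -1, atomic number by +0.
A: 13 − 1 = 12; Z: 4 = 4.
Z = 4 is beryllium, so the daughter is Be-12.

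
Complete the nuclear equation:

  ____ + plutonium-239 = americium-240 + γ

Conserve mass number: A + 239 = 240 + 0, so A = 1.
Conserve atomic number: Z + 94 = 95 + 0, so Z = 1.
A = 1 and Z = 1 is hydrogen-1 — a proton.

proton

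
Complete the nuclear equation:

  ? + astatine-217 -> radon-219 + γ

deuteron

Conserve mass number: A + 217 = 219 + 0, so A = 2.
Conserve atomic number: Z + 85 = 86 + 0, so Z = 1.
A = 2 and Z = 1 is hydrogen-2 — a deuteron.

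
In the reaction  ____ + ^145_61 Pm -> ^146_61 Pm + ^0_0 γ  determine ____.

Conserve mass number: A + 145 = 146 + 0, so A = 1.
Conserve atomic number: Z + 61 = 61 + 0, so Z = 0.
A = 1 and Z = 0 is ^1_0 n — a neutron.

neutron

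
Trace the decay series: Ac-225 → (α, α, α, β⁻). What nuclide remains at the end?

Po-213

Start: (A, Z) = (225, 89).
After α: (221, 87).
After α: (217, 85).
After α: (213, 83).
After β⁻: (213, 84).
Z = 84 is polonium.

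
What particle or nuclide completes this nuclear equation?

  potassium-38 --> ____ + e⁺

Conserve mass number: 38 = A + 0, so A = 38.
Conserve atomic number: 19 = Z + 1, so Z = 18.
Z = 18 is argon, so the species is argon-38.

Ar-38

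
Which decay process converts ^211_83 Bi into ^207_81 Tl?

ΔA = 207 − 211 = -4; ΔZ = 81 − 83 = -2.
A drops by 4 and Z drops by 2 — the signature of alpha emission.

alpha decay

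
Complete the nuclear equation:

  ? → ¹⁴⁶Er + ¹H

Conserve mass number: A = 146 + 1, so A = 147.
Conserve atomic number: Z = 68 + 1, so Z = 69.
Z = 69 is thulium, so the species is ¹⁴⁷Tm.

Tm-147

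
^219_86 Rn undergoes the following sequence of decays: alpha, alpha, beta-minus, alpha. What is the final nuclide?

Start: (A, Z) = (219, 86).
After α: (215, 84).
After α: (211, 82).
After β⁻: (211, 83).
After α: (207, 81).
Z = 81 is thallium.

Tl-207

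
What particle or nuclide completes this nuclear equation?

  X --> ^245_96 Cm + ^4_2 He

Cf-249

Conserve mass number: A = 245 + 4, so A = 249.
Conserve atomic number: Z = 96 + 2, so Z = 98.
Z = 98 is californium, so the species is ^249_98 Cf.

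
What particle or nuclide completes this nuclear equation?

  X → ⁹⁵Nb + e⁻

Conserve mass number: A = 95 + 0, so A = 95.
Conserve atomic number: Z = 41 − 1, so Z = 40.
Z = 40 is zirconium, so the species is ⁹⁵Zr.

Zr-95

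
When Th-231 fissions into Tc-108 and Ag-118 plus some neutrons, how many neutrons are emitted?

5

Conserve mass number: 231 = 108 + 118 + k, so k = 231 − 226 = 5.
Check atomic number: 90 = 43 + 47 + 0 = 90. ✓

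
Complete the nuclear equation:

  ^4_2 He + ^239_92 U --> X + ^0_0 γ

Pu-243

Conserve mass number: 4 + 239 = A + 0, so A = 243.
Conserve atomic number: 2 + 92 = Z + 0, so Z = 94.
Z = 94 is plutonium, so the species is ^243_94 Pu.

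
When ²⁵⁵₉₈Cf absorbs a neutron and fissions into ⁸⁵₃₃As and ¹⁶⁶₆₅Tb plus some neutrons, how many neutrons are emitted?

5

Conserve mass number: 256 = 85 + 166 + k, so k = 256 − 251 = 5.
Check atomic number: 98 = 33 + 65 + 0 = 98. ✓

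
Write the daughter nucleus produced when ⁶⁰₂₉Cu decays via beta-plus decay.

Ni-60

Beta-plus decay: mass number changes by +0, atomic number by -1.
A: 60 = 60; Z: 29 − 1 = 28.
Z = 28 is nickel, so the daughter is ⁶⁰₂₈Ni.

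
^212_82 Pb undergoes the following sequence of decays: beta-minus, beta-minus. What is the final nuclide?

Po-212

Start: (A, Z) = (212, 82).
After β⁻: (212, 83).
After β⁻: (212, 84).
Z = 84 is polonium.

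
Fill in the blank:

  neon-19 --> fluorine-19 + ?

Conserve mass number: 19 = 19 + A, so A = 0.
Conserve atomic number: 10 = 9 + Z, so Z = 1.
A = 0 and Z = 1 is e⁺ — a positron.

positron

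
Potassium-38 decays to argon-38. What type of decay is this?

beta-plus decay or electron capture

ΔA = 38 − 38 = 0; ΔZ = 18 − 19 = -1.
A is unchanged and Z drops by 1 — a proton has become a neutron (β⁺ emission or electron capture).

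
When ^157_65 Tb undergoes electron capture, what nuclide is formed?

Electron capture: mass number changes by +0, atomic number by -1.
A: 157 = 157; Z: 65 − 1 = 64.
Z = 64 is gadolinium, so the daughter is ^157_64 Gd.

Gd-157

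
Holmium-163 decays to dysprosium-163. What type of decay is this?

beta-plus decay or electron capture

ΔA = 163 − 163 = 0; ΔZ = 66 − 67 = -1.
A is unchanged and Z drops by 1 — a proton has become a neutron (β⁺ emission or electron capture).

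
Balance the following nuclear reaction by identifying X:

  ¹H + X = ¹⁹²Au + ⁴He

Hg-195

Conserve mass number: 1 + A = 192 + 4, so A = 195.
Conserve atomic number: 1 + Z = 79 + 2, so Z = 80.
Z = 80 is mercury, so the species is ¹⁹⁵Hg.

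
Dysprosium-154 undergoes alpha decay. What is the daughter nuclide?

Gd-150

Alpha decay: mass number changes by -4, atomic number by -2.
A: 154 − 4 = 150; Z: 66 − 2 = 64.
Z = 64 is gadolinium, so the daughter is gadolinium-150.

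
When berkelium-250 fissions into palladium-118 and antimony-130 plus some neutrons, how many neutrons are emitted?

Conserve mass number: 250 = 118 + 130 + k, so k = 250 − 248 = 2.
Check atomic number: 97 = 46 + 51 + 0 = 97. ✓

2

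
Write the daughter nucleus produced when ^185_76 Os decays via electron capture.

Re-185

Electron capture: mass number changes by +0, atomic number by -1.
A: 185 = 185; Z: 76 − 1 = 75.
Z = 75 is rhenium, so the daughter is ^185_75 Re.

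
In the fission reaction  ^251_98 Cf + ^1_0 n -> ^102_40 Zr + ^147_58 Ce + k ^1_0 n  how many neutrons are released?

3

Conserve mass number: 252 = 102 + 147 + k, so k = 252 − 249 = 3.
Check atomic number: 98 = 40 + 58 + 0 = 98. ✓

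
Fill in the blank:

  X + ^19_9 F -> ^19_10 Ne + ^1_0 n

proton

Conserve mass number: A + 19 = 19 + 1, so A = 1.
Conserve atomic number: Z + 9 = 10 + 0, so Z = 1.
A = 1 and Z = 1 is ^1_1 H — a proton.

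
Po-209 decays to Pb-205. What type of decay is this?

alpha decay

ΔA = 205 − 209 = -4; ΔZ = 82 − 84 = -2.
A drops by 4 and Z drops by 2 — the signature of alpha emission.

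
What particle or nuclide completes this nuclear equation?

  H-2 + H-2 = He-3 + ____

neutron

Conserve mass number: 2 + 2 = 3 + A, so A = 1.
Conserve atomic number: 1 + 1 = 2 + Z, so Z = 0.
A = 1 and Z = 0 is n — a neutron.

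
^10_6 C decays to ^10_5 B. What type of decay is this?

ΔA = 10 − 10 = 0; ΔZ = 5 − 6 = -1.
A is unchanged and Z drops by 1 — a proton has become a neutron (β⁺ emission or electron capture).

beta-plus decay or electron capture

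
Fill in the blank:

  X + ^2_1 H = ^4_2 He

deuteron

Conserve mass number: A + 2 = 4, so A = 2.
Conserve atomic number: Z + 1 = 2, so Z = 1.
A = 2 and Z = 1 is ^2_1 H — a deuteron.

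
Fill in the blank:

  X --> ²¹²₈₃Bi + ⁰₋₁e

Pb-212

Conserve mass number: A = 212 + 0, so A = 212.
Conserve atomic number: Z = 83 − 1, so Z = 82.
Z = 82 is lead, so the species is ²¹²₈₂Pb.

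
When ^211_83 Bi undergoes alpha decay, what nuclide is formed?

Alpha decay: mass number changes by -4, atomic number by -2.
A: 211 − 4 = 207; Z: 83 − 2 = 81.
Z = 81 is thallium, so the daughter is ^207_81 Tl.

Tl-207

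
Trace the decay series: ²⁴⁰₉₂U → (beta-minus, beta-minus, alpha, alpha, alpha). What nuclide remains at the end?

Start: (A, Z) = (240, 92).
After β⁻: (240, 93).
After β⁻: (240, 94).
After α: (236, 92).
After α: (232, 90).
After α: (228, 88).
Z = 88 is radium.

Ra-228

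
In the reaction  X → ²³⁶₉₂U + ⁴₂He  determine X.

Conserve mass number: A = 236 + 4, so A = 240.
Conserve atomic number: Z = 92 + 2, so Z = 94.
Z = 94 is plutonium, so the species is ²⁴⁰₉₄Pu.

Pu-240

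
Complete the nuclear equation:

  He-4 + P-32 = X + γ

Cl-36

Conserve mass number: 4 + 32 = A + 0, so A = 36.
Conserve atomic number: 2 + 15 = Z + 0, so Z = 17.
Z = 17 is chlorine, so the species is Cl-36.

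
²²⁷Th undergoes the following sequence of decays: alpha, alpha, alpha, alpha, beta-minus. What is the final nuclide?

Bi-211

Start: (A, Z) = (227, 90).
After α: (223, 88).
After α: (219, 86).
After α: (215, 84).
After α: (211, 82).
After β⁻: (211, 83).
Z = 83 is bismuth.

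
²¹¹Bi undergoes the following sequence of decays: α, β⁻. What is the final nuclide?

Pb-207

Start: (A, Z) = (211, 83).
After α: (207, 81).
After β⁻: (207, 82).
Z = 82 is lead.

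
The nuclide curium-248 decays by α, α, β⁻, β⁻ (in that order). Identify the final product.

Start: (A, Z) = (248, 96).
After α: (244, 94).
After α: (240, 92).
After β⁻: (240, 93).
After β⁻: (240, 94).
Z = 94 is plutonium.

Pu-240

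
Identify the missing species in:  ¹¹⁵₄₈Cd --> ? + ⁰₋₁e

In-115

Conserve mass number: 115 = A + 0, so A = 115.
Conserve atomic number: 48 = Z − 1, so Z = 49.
Z = 49 is indium, so the species is ¹¹⁵₄₉In.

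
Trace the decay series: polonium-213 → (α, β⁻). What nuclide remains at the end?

Start: (A, Z) = (213, 84).
After α: (209, 82).
After β⁻: (209, 83).
Z = 83 is bismuth.

Bi-209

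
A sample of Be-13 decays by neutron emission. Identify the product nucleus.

Neutron emission: mass number changes by -1, atomic number by +0.
A: 13 − 1 = 12; Z: 4 = 4.
Z = 4 is beryllium, so the daughter is Be-12.

Be-12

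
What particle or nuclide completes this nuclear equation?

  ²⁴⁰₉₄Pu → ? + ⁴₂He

Conserve mass number: 240 = A + 4, so A = 236.
Conserve atomic number: 94 = Z + 2, so Z = 92.
Z = 92 is uranium, so the species is ²³⁶₉₂U.

U-236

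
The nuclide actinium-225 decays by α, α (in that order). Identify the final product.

At-217

Start: (A, Z) = (225, 89).
After α: (221, 87).
After α: (217, 85).
Z = 85 is astatine.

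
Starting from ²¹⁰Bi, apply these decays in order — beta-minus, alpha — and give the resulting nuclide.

Pb-206

Start: (A, Z) = (210, 83).
After β⁻: (210, 84).
After α: (206, 82).
Z = 82 is lead.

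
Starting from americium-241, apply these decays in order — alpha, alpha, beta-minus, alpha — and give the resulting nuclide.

Start: (A, Z) = (241, 95).
After α: (237, 93).
After α: (233, 91).
After β⁻: (233, 92).
After α: (229, 90).
Z = 90 is thorium.

Th-229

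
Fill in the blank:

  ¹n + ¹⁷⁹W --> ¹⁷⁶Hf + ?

alpha particle

Conserve mass number: 1 + 179 = 176 + A, so A = 4.
Conserve atomic number: 0 + 74 = 72 + Z, so Z = 2.
A = 4 and Z = 2 is ⁴He — an alpha particle.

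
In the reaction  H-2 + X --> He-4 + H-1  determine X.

He-3

Conserve mass number: 2 + A = 4 + 1, so A = 3.
Conserve atomic number: 1 + Z = 2 + 1, so Z = 2.
Z = 2 is helium, so the species is He-3.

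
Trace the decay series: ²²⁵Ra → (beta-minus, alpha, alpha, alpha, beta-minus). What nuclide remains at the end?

Po-213

Start: (A, Z) = (225, 88).
After β⁻: (225, 89).
After α: (221, 87).
After α: (217, 85).
After α: (213, 83).
After β⁻: (213, 84).
Z = 84 is polonium.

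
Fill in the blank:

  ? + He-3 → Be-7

alpha particle

Conserve mass number: A + 3 = 7, so A = 4.
Conserve atomic number: Z + 2 = 4, so Z = 2.
A = 4 and Z = 2 is He-4 — an alpha particle.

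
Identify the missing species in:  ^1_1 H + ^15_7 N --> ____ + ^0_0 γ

O-16

Conserve mass number: 1 + 15 = A + 0, so A = 16.
Conserve atomic number: 1 + 7 = Z + 0, so Z = 8.
Z = 8 is oxygen, so the species is ^16_8 O.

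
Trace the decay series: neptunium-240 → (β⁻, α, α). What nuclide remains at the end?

Th-232

Start: (A, Z) = (240, 93).
After β⁻: (240, 94).
After α: (236, 92).
After α: (232, 90).
Z = 90 is thorium.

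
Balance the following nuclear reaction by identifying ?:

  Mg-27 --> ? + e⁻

Conserve mass number: 27 = A + 0, so A = 27.
Conserve atomic number: 12 = Z − 1, so Z = 13.
Z = 13 is aluminium, so the species is Al-27.

Al-27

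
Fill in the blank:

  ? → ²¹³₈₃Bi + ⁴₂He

Conserve mass number: A = 213 + 4, so A = 217.
Conserve atomic number: Z = 83 + 2, so Z = 85.
Z = 85 is astatine, so the species is ²¹⁷₈₅At.

At-217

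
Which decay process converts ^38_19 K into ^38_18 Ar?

beta-plus decay or electron capture

ΔA = 38 − 38 = 0; ΔZ = 18 − 19 = -1.
A is unchanged and Z drops by 1 — a proton has become a neutron (β⁺ emission or electron capture).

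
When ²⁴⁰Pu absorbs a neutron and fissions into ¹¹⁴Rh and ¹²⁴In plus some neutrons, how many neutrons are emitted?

Conserve mass number: 241 = 114 + 124 + k, so k = 241 − 238 = 3.
Check atomic number: 94 = 45 + 49 + 0 = 94. ✓

3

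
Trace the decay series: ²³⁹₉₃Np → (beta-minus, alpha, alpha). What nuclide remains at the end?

Th-231

Start: (A, Z) = (239, 93).
After β⁻: (239, 94).
After α: (235, 92).
After α: (231, 90).
Z = 90 is thorium.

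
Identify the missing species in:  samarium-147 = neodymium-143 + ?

Conserve mass number: 147 = 143 + A, so A = 4.
Conserve atomic number: 62 = 60 + Z, so Z = 2.
A = 4 and Z = 2 is helium-4 — an alpha particle.

alpha particle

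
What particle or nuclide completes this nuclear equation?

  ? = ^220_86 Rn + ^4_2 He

Conserve mass number: A = 220 + 4, so A = 224.
Conserve atomic number: Z = 86 + 2, so Z = 88.
Z = 88 is radium, so the species is ^224_88 Ra.

Ra-224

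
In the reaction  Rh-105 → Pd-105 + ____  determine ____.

Conserve mass number: 105 = 105 + A, so A = 0.
Conserve atomic number: 45 = 46 + Z, so Z = -1.
A = 0 and Z = -1 is e⁻ — a beta-minus particle.

beta-minus particle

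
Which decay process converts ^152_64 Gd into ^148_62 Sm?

ΔA = 148 − 152 = -4; ΔZ = 62 − 64 = -2.
A drops by 4 and Z drops by 2 — the signature of alpha emission.

alpha decay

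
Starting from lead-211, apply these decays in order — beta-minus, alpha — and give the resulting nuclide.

Start: (A, Z) = (211, 82).
After β⁻: (211, 83).
After α: (207, 81).
Z = 81 is thallium.

Tl-207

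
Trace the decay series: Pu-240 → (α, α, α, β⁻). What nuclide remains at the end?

Ac-228

Start: (A, Z) = (240, 94).
After α: (236, 92).
After α: (232, 90).
After α: (228, 88).
After β⁻: (228, 89).
Z = 89 is actinium.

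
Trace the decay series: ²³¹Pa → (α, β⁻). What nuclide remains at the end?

Th-227

Start: (A, Z) = (231, 91).
After α: (227, 89).
After β⁻: (227, 90).
Z = 90 is thorium.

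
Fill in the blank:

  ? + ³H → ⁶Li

Conserve mass number: A + 3 = 6, so A = 3.
Conserve atomic number: Z + 1 = 3, so Z = 2.
Z = 2 is helium, so the species is ³He.

He-3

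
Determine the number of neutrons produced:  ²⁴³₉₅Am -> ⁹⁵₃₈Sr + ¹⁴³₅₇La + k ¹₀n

5

Conserve mass number: 243 = 95 + 143 + k, so k = 243 − 238 = 5.
Check atomic number: 95 = 38 + 57 + 0 = 95. ✓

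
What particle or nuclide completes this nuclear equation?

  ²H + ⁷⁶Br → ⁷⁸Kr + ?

Conserve mass number: 2 + 76 = 78 + A, so A = 0.
Conserve atomic number: 1 + 35 = 36 + Z, so Z = 0.
A = 0 and Z = 0 is γ — a gamma ray.

gamma ray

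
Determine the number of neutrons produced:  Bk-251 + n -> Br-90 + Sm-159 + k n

3

Conserve mass number: 252 = 90 + 159 + k, so k = 252 − 249 = 3.
Check atomic number: 97 = 35 + 62 + 0 = 97. ✓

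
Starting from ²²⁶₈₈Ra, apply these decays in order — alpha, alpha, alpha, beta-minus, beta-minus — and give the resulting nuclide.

Po-214

Start: (A, Z) = (226, 88).
After α: (222, 86).
After α: (218, 84).
After α: (214, 82).
After β⁻: (214, 83).
After β⁻: (214, 84).
Z = 84 is polonium.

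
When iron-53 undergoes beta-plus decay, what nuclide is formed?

Mn-53

Beta-plus decay: mass number changes by +0, atomic number by -1.
A: 53 = 53; Z: 26 − 1 = 25.
Z = 25 is manganese, so the daughter is manganese-53.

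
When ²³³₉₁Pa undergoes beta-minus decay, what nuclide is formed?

Beta-minus decay: mass number changes by +0, atomic number by +1.
A: 233 = 233; Z: 91 + 1 = 92.
Z = 92 is uranium, so the daughter is ²³³₉₂U.

U-233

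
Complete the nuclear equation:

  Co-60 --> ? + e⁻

Ni-60

Conserve mass number: 60 = A + 0, so A = 60.
Conserve atomic number: 27 = Z − 1, so Z = 28.
Z = 28 is nickel, so the species is Ni-60.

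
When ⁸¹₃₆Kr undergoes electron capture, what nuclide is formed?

Electron capture: mass number changes by +0, atomic number by -1.
A: 81 = 81; Z: 36 − 1 = 35.
Z = 35 is bromine, so the daughter is ⁸¹₃₅Br.

Br-81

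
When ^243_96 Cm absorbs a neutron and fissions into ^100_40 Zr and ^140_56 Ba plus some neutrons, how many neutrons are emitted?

Conserve mass number: 244 = 100 + 140 + k, so k = 244 − 240 = 4.
Check atomic number: 96 = 40 + 56 + 0 = 96. ✓

4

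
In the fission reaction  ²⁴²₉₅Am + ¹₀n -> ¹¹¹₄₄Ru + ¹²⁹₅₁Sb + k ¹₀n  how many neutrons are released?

3

Conserve mass number: 243 = 111 + 129 + k, so k = 243 − 240 = 3.
Check atomic number: 95 = 44 + 51 + 0 = 95. ✓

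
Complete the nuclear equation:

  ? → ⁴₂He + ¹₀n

Conserve mass number: A = 4 + 1, so A = 5.
Conserve atomic number: Z = 2 + 0, so Z = 2.
Z = 2 is helium, so the species is ⁵₂He.

He-5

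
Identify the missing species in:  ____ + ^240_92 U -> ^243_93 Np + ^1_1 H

alpha particle

Conserve mass number: A + 240 = 243 + 1, so A = 4.
Conserve atomic number: Z + 92 = 93 + 1, so Z = 2.
A = 4 and Z = 2 is ^4_2 He — an alpha particle.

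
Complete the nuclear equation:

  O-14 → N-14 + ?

positron

Conserve mass number: 14 = 14 + A, so A = 0.
Conserve atomic number: 8 = 7 + Z, so Z = 1.
A = 0 and Z = 1 is e⁺ — a positron.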